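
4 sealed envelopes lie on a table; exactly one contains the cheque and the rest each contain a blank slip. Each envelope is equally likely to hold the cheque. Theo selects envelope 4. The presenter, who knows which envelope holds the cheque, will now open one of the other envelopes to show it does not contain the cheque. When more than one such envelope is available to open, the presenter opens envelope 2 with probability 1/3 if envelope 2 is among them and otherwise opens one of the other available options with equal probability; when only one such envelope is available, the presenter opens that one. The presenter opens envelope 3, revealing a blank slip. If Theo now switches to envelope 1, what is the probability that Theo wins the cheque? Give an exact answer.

4/9

Apply Bayes' rule, conditioning on where the cheque actually is.
If it is in envelope 1 (prior 1/4): envelope 2 is available but not opened, probability 2/3; weight (1/4)·(2/3) = 1/6.
If it is in envelope 2 (prior 1/4): envelope 2 holds the prize so is unavailable; the presenter chooses uniformly among the 2 others, probability 1/2; weight (1/4)·(1/2) = 1/8.
If it is in envelope 3 (prior 1/4): the presenter opened envelope 3, so this case is ruled out; weight (1/4)·0 = 0.
If it is in envelope 4 (prior 1/4): envelope 2 is available but not opened; envelope 3 gets probability (1 − 1/3)/2 = 1/3; weight (1/4)·(1/3) = 1/12.
The weights sum to 3/8.
So P(the cheque in envelope 1 | the presenter opened envelope 3) = (1/6) / (3/8) = 4/9.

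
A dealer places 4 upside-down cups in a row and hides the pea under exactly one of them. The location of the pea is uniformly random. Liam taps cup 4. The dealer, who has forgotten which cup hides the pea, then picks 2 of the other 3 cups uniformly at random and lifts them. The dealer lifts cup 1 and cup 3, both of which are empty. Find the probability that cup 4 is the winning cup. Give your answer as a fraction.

Consider each possible location of the pea in turn.
If it is under either of cups 1 and 3 (prior 1/4 each): that cup was opened and seen not to hold the prize — ruled out; weight (1/4)·0 = 0 each.
If it is under either of cups 2 and 4 (prior 1/4 each): the dealer picks exactly this set with probability 1/3 regardless, and none is the prize; weight (1/4)·(1/3) = 1/12 each.
The weights sum to 1/6.
So P(the pea under cup 4 | the dealer opened cup 1 and cup 3) = (1/12) / (1/6) = 1/2.

1/2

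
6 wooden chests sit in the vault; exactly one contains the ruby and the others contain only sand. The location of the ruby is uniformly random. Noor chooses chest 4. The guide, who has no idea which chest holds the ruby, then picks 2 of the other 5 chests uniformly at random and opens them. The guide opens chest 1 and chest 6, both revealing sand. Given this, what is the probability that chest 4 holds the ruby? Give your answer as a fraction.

Condition on the true location of the ruby.
If it is in either of chests 1 and 6 (prior 1/6 each): that chest was opened and seen not to hold the prize — ruled out; weight (1/6)·0 = 0 each.
If it is in any of chests 2, 3, 4, and 5 (prior 1/6 each): the guide picks exactly this set with probability 1/10 regardless, and none is the prize; weight (1/6)·(1/10) = 1/60 each.
The weights sum to 1/15.
So P(the ruby in chest 4 | the guide opened chest 1 and chest 6) = (1/60) / (1/15) = 1/4.

1/4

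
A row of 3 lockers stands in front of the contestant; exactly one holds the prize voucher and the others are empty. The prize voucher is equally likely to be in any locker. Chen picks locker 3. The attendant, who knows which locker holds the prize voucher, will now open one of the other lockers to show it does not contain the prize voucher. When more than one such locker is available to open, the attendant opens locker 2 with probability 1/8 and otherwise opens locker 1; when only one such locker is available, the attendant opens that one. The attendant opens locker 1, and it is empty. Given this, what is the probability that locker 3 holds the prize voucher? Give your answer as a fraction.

7/15

Consider each possible location of the prize voucher in turn.
If it is in locker 1 (prior 1/3): the attendant opened locker 1, so this case is ruled out; weight (1/3)·0 = 0.
If it is in locker 2 (prior 1/3): only locker 1 is available, probability 1; weight (1/3)·1 = 1/3.
If it is in locker 3 (prior 1/3): locker 2 is available but not opened, probability 7/8; weight (1/3)·(7/8) = 7/24.
The weights sum to 5/8.
So P(the prize voucher in locker 3 | the attendant opened locker 1) = (7/24) / (5/8) = 7/15.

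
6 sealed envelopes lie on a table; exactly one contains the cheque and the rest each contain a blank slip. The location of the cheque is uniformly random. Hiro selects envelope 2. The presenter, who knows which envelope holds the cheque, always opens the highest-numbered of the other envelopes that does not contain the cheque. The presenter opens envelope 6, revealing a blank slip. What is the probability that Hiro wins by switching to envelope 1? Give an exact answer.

1/5

Consider each possible location of the cheque in turn.
If it is in any of envelopes 1, 2, 3, 4, and 5 (prior 1/6 each): envelope 6 is the highest-numbered option available, probability 1; weight (1/6)·1 = 1/6 each.
If it is in envelope 6 (prior 1/6): the presenter opened envelope 6, so this case is ruled out; weight (1/6)·0 = 0.
The weights sum to 5/6.
So P(the cheque in envelope 1 | the presenter opened envelope 6) = (1/6) / (5/6) = 1/5.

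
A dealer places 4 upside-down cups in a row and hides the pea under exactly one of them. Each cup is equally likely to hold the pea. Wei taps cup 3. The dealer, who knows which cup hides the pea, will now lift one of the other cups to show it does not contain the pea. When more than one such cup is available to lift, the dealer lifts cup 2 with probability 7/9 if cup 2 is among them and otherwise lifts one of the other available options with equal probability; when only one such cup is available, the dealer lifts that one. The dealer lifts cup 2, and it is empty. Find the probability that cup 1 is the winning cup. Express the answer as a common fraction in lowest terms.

Condition on the true location of the pea.
If it is under any of cups 1, 3, and 4 (prior 1/4 each): cup 2 is available, opened with probability 7/9; weight (1/4)·(7/9) = 7/36 each.
If it is under cup 2 (prior 1/4): the dealer opened cup 2, so this case is ruled out; weight (1/4)·0 = 0.
The weights sum to 7/12.
So P(the pea under cup 1 | the dealer opened cup 2) = (7/36) / (7/12) = 1/3.

1/3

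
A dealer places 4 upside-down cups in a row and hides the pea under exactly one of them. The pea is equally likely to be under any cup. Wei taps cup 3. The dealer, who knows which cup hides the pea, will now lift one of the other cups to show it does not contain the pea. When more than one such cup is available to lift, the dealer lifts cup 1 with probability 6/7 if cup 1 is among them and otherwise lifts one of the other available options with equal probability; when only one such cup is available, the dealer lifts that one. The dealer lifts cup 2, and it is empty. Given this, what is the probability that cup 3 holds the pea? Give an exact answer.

Consider each possible location of the pea in turn.
If it is under cup 1 (prior 1/4): cup 1 holds the prize so is unavailable; the dealer chooses uniformly among the 2 others, probability 1/2; weight (1/4)·(1/2) = 1/8.
If it is under cup 2 (prior 1/4): the dealer opened cup 2, so this case is ruled out; weight (1/4)·0 = 0.
If it is under cup 3 (prior 1/4): cup 1 is available but not opened; cup 2 gets probability (1 − 6/7)/2 = 1/14; weight (1/4)·(1/14) = 1/56.
If it is under cup 4 (prior 1/4): cup 1 is available but not opened, probability 1/7; weight (1/4)·(1/7) = 1/28.
The weights sum to 5/28.
So P(the pea under cup 3 | the dealer opened cup 2) = (1/56) / (5/28) = 1/10.

1/10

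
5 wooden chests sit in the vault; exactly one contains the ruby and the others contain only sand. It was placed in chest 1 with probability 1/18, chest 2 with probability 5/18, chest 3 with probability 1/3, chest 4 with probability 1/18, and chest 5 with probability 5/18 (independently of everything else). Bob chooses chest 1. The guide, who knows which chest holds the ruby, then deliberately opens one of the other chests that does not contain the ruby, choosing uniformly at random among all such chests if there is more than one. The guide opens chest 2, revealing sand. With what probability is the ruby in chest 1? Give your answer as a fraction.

1/17

Consider each possible location of the ruby in turn.
If it is in chest 1 (prior 1/18): the guide has 4 equally likely choices, so probability 1/4; weight (1/18)·(1/4) = 1/72.
If it is in chest 2 (prior 5/18): the guide opened chest 2, so this case is ruled out; weight (5/18)·0 = 0.
If it is in chest 3 (prior 1/3): the guide has 3 equally likely choices, so probability 1/3; weight (1/3)·(1/3) = 1/9.
If it is in chest 4 (prior 1/18): the guide has 3 equally likely choices, so probability 1/3; weight (1/18)·(1/3) = 1/54.
If it is in chest 5 (prior 5/18): the guide has 3 equally likely choices, so probability 1/3; weight (5/18)·(1/3) = 5/54.
The weights sum to 17/72.
So P(the ruby in chest 1 | the guide opened chest 2) = (1/72) / (17/72) = 1/17.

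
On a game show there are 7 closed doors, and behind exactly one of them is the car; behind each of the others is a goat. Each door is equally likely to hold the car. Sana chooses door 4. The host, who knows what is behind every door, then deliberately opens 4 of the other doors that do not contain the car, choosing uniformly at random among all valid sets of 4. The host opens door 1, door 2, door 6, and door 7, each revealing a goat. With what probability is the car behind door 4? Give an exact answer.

Consider each possible location of the car in turn.
If it is behind any of doors 1, 2, 6, and 7 (prior 1/7 each): that door was opened and seen not to hold the prize — ruled out; weight (1/7)·0 = 0 each.
If it is behind either of doors 3 and 5 (prior 1/7 each): the host has 5 equally likely choices, so probability 1/5; weight (1/7)·(1/5) = 1/35 each.
If it is behind door 4 (prior 1/7): the host has 15 equally likely choices, so probability 1/15; weight (1/7)·(1/15) = 1/105.
The weights sum to 1/15.
So P(the car behind door 4 | the host opened door 1, door 2, door 6, and door 7) = (1/105) / (1/15) = 1/7.

1/7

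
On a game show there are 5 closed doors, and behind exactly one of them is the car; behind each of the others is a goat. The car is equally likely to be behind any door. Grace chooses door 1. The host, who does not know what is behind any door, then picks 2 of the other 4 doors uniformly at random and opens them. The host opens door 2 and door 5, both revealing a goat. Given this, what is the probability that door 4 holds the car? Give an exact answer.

Because the host chose which doors to open without knowing where the car is, the choice is independent of the prize location. Learning that none of the 2 opened doors holds the car simply rules out those 2 locations and leaves the remaining 3 doors still equally likely by symmetry.
So P(the car behind door 4) = 1/3.

1/3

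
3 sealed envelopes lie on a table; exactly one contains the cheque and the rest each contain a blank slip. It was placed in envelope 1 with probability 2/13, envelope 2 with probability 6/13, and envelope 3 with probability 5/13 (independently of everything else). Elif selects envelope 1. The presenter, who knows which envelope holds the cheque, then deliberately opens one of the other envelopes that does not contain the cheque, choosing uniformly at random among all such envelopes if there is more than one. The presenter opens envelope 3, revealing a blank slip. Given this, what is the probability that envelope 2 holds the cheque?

6/7

Consider each possible location of the cheque in turn.
If it is in envelope 1 (prior 2/13): the presenter has 2 equally likely choices, so probability 1/2; weight (2/13)·(1/2) = 1/13.
If it is in envelope 2 (prior 6/13): the presenter has no choice, probability 1; weight (6/13)·1 = 6/13.
If it is in envelope 3 (prior 5/13): the presenter opened envelope 3, so this case is ruled out; weight (5/13)·0 = 0.
The weights sum to 7/13.
So P(the cheque in envelope 2 | the presenter opened envelope 3) = (6/13) / (7/13) = 6/7.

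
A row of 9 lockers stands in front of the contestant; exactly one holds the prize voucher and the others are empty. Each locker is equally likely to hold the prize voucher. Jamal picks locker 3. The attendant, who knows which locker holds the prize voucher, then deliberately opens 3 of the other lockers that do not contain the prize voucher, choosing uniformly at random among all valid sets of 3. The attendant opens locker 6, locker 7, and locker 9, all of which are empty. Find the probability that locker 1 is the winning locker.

Consider each possible location of the prize voucher in turn.
If it is in any of lockers 1, 2, 4, 5, and 8 (prior 1/9 each): the attendant has 35 equally likely choices, so probability 1/35; weight (1/9)·(1/35) = 1/315 each.
If it is in locker 3 (prior 1/9): the attendant has 56 equally likely choices, so probability 1/56; weight (1/9)·(1/56) = 1/504.
If it is in any of lockers 6, 7, and 9 (prior 1/9 each): that locker was opened and seen not to hold the prize — ruled out; weight (1/9)·0 = 0 each.
The weights sum to 1/56.
So P(the prize voucher in locker 1 | the attendant opened locker 6, locker 7, and locker 9) = (1/315) / (1/56) = 8/45.

8/45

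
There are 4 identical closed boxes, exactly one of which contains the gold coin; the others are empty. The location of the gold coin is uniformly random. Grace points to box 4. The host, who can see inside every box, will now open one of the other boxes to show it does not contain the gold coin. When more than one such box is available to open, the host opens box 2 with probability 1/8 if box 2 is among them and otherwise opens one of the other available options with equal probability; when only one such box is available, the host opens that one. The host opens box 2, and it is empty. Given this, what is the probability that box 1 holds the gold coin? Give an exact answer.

Condition on the true location of the gold coin.
If it is in any of boxes 1, 3, and 4 (prior 1/4 each): box 2 is available, opened with probability 1/8; weight (1/4)·(1/8) = 1/32 each.
If it is in box 2 (prior 1/4): the host opened box 2, so this case is ruled out; weight (1/4)·0 = 0.
The weights sum to 3/32.
So P(the gold coin in box 1 | the host opened box 2) = (1/32) / (3/32) = 1/3.

1/3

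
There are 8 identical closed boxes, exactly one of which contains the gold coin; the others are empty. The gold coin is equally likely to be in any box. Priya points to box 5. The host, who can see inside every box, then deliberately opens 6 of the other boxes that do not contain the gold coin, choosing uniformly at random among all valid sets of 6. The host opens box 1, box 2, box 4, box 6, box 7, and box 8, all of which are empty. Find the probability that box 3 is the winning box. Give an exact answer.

7/8

Consider each possible location of the gold coin in turn.
If it is in any of boxes 1, 2, 4, 6, 7, and 8 (prior 1/8 each): that box was opened and seen not to hold the prize — ruled out; weight (1/8)·0 = 0 each.
If it is in box 3 (prior 1/8): the host has no choice, probability 1; weight (1/8)·1 = 1/8.
If it is in box 5 (prior 1/8): the host has 7 equally likely choices, so probability 1/7; weight (1/8)·(1/7) = 1/56.
The weights sum to 1/7.
So P(the gold coin in box 3 | the host opened box 1, box 2, box 4, box 6, box 7, and box 8) = (1/8) / (1/7) = 7/8.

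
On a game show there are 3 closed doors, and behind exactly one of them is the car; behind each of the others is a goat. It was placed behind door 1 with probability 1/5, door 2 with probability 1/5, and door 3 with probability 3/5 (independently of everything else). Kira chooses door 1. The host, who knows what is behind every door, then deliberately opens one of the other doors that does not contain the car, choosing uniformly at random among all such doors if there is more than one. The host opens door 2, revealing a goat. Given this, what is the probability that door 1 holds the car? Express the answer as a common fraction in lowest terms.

Apply Bayes' rule, conditioning on where the car actually is.
If it is behind door 1 (prior 1/5): the host has 2 equally likely choices, so probability 1/2; weight (1/5)·(1/2) = 1/10.
If it is behind door 2 (prior 1/5): the host opened door 2, so this case is ruled out; weight (1/5)·0 = 0.
If it is behind door 3 (prior 3/5): the host has no choice, probability 1; weight (3/5)·1 = 3/5.
The weights sum to 7/10.
So P(the car behind door 1 | the host opened door 2) = (1/10) / (7/10) = 1/7.

1/7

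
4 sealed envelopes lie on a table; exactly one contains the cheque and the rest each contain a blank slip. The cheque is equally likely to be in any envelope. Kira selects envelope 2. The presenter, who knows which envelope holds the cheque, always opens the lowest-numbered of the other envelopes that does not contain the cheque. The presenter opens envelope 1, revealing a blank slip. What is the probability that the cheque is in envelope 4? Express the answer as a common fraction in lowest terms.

1/3

Consider each possible location of the cheque in turn.
If it is in envelope 1 (prior 1/4): the presenter opened envelope 1, so this case is ruled out; weight (1/4)·0 = 0.
If it is in any of envelopes 2, 3, and 4 (prior 1/4 each): envelope 1 is the lowest-numbered option available, probability 1; weight (1/4)·1 = 1/4 each.
The weights sum to 3/4.
So P(the cheque in envelope 4 | the presenter opened envelope 1) = (1/4) / (3/4) = 1/3.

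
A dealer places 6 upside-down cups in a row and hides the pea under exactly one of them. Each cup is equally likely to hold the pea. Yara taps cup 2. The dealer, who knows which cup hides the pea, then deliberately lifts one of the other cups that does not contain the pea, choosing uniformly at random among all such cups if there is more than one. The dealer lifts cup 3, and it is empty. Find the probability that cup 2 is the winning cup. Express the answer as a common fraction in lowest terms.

Apply Bayes' rule, conditioning on where the pea actually is.
If it is under any of cups 1, 4, 5, and 6 (prior 1/6 each): the dealer has 4 equally likely choices, so probability 1/4; weight (1/6)·(1/4) = 1/24 each.
If it is under cup 2 (prior 1/6): the dealer has 5 equally likely choices, so probability 1/5; weight (1/6)·(1/5) = 1/30.
If it is under cup 3 (prior 1/6): the dealer opened cup 3, so this case is ruled out; weight (1/6)·0 = 0.
The weights sum to 1/5.
So P(the pea under cup 2 | the dealer opened cup 3) = (1/30) / (1/5) = 1/6.

1/6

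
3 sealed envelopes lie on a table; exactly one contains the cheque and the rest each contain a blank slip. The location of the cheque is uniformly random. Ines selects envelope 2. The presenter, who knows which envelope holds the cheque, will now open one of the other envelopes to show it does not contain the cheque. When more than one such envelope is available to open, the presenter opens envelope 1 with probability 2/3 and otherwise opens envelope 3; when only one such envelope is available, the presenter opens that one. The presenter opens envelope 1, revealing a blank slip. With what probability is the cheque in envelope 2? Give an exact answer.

Consider each possible location of the cheque in turn.
If it is in envelope 1 (prior 1/3): the presenter opened envelope 1, so this case is ruled out; weight (1/3)·0 = 0.
If it is in envelope 2 (prior 1/3): envelope 1 is available, opened with probability 2/3; weight (1/3)·(2/3) = 2/9.
If it is in envelope 3 (prior 1/3): only envelope 1 is available, probability 1; weight (1/3)·1 = 1/3.
The weights sum to 5/9.
So P(the cheque in envelope 2 | the presenter opened envelope 1) = (2/9) / (5/9) = 2/5.

2/5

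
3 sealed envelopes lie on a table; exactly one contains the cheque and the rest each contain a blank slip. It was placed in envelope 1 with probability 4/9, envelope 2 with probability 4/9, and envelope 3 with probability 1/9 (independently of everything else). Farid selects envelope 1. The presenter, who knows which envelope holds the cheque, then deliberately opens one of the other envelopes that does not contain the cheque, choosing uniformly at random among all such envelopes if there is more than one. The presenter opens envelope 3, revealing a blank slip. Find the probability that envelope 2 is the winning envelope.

Condition on the true location of the cheque.
If it is in envelope 1 (prior 4/9): the presenter has 2 equally likely choices, so probability 1/2; weight (4/9)·(1/2) = 2/9.
If it is in envelope 2 (prior 4/9): the presenter has no choice, probability 1; weight (4/9)·1 = 4/9.
If it is in envelope 3 (prior 1/9): the presenter opened envelope 3, so this case is ruled out; weight (1/9)·0 = 0.
The weights sum to 2/3.
So P(the cheque in envelope 2 | the presenter opened envelope 3) = (4/9) / (2/3) = 2/3.

2/3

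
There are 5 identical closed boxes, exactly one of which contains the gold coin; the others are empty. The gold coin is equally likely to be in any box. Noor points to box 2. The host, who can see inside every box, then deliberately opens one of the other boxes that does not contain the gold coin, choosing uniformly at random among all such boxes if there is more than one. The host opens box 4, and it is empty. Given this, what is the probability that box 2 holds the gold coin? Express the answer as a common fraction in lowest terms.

1/5

Apply Bayes' rule, conditioning on where the gold coin actually is.
If it is in any of boxes 1, 3, and 5 (prior 1/5 each): the host has 3 equally likely choices, so probability 1/3; weight (1/5)·(1/3) = 1/15 each.
If it is in box 2 (prior 1/5): the host has 4 equally likely choices, so probability 1/4; weight (1/5)·(1/4) = 1/20.
If it is in box 4 (prior 1/5): the host opened box 4, so this case is ruled out; weight (1/5)·0 = 0.
The weights sum to 1/4.
So P(the gold coin in box 2 | the host opened box 4) = (1/20) / (1/4) = 1/5.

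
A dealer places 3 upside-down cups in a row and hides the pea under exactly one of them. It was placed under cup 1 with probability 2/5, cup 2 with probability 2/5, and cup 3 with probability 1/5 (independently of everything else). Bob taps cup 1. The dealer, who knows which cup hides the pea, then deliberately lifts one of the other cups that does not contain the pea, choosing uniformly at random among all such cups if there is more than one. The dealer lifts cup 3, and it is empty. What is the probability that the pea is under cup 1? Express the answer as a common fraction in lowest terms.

Consider each possible location of the pea in turn.
If it is under cup 1 (prior 2/5): the dealer has 2 equally likely choices, so probability 1/2; weight (2/5)·(1/2) = 1/5.
If it is under cup 2 (prior 2/5): the dealer has no choice, probability 1; weight (2/5)·1 = 2/5.
If it is under cup 3 (prior 1/5): the dealer opened cup 3, so this case is ruled out; weight (1/5)·0 = 0.
The weights sum to 3/5.
So P(the pea under cup 1 | the dealer opened cup 3) = (1/5) / (3/5) = 1/3.

1/3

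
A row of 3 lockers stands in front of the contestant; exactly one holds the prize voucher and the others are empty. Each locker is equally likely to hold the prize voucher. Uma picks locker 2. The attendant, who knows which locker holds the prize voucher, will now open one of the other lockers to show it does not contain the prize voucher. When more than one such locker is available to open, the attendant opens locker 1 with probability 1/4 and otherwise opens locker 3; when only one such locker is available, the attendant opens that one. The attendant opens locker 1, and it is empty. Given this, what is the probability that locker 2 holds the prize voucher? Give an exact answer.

Condition on the true location of the prize voucher.
If it is in locker 1 (prior 1/3): the attendant opened locker 1, so this case is ruled out; weight (1/3)·0 = 0.
If it is in locker 2 (prior 1/3): locker 1 is available, opened with probability 1/4; weight (1/3)·(1/4) = 1/12.
If it is in locker 3 (prior 1/3): only locker 1 is available, probability 1; weight (1/3)·1 = 1/3.
The weights sum to 5/12.
So P(the prize voucher in locker 2 | the attendant opened locker 1) = (1/12) / (5/12) = 1/5.

1/5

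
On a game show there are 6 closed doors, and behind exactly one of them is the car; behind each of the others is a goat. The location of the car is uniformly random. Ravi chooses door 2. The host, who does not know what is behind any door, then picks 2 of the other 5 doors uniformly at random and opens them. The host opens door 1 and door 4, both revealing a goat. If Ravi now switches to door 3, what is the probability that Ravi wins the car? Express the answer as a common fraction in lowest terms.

1/4

Because the host chose which doors to open without knowing where the car is, the choice is independent of the prize location. Learning that none of the 2 opened doors holds the car simply rules out those 2 locations and leaves the remaining 4 doors still equally likely by symmetry.
So P(the car behind door 3) = 1/4.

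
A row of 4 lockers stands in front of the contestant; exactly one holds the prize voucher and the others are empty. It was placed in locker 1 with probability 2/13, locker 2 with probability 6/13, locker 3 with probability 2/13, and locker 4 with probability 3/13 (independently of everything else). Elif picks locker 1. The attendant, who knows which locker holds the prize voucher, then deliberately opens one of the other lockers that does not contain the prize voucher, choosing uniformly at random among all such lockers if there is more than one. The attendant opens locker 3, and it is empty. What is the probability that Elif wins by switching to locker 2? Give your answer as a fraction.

Condition on the true location of the prize voucher.
If it is in locker 1 (prior 2/13): the attendant has 3 equally likely choices, so probability 1/3; weight (2/13)·(1/3) = 2/39.
If it is in locker 2 (prior 6/13): the attendant has 2 equally likely choices, so probability 1/2; weight (6/13)·(1/2) = 3/13.
If it is in locker 3 (prior 2/13): the attendant opened locker 3, so this case is ruled out; weight (2/13)·0 = 0.
If it is in locker 4 (prior 3/13): the attendant has 2 equally likely choices, so probability 1/2; weight (3/13)·(1/2) = 3/26.
The weights sum to 31/78.
So P(the prize voucher in locker 2 | the attendant opened locker 3) = (3/13) / (31/78) = 18/31.

18/31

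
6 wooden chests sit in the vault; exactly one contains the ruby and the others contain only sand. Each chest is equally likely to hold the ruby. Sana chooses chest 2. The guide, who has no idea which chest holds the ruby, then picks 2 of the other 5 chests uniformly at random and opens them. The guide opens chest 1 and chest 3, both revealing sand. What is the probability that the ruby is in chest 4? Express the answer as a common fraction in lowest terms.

Because the guide chose which chests to open without knowing where the ruby is, the choice is independent of the prize location. Learning that none of the 2 opened chests holds the ruby simply rules out those 2 locations and leaves the remaining 4 chests still equally likely by symmetry.
So P(the ruby in chest 4) = 1/4.

1/4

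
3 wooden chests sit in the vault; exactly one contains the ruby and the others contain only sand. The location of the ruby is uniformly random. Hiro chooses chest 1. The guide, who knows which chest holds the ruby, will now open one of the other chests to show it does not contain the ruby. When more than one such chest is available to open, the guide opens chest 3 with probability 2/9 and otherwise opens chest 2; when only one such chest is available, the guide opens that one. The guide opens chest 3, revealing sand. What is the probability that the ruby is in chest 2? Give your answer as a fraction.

Consider each possible location of the ruby in turn.
If it is in chest 1 (prior 1/3): chest 3 is available, opened with probability 2/9; weight (1/3)·(2/9) = 2/27.
If it is in chest 2 (prior 1/3): only chest 3 is available, probability 1; weight (1/3)·1 = 1/3.
If it is in chest 3 (prior 1/3): the guide opened chest 3, so this case is ruled out; weight (1/3)·0 = 0.
The weights sum to 11/27.
So P(the ruby in chest 2 | the guide opened chest 3) = (1/3) / (11/27) = 9/11.

9/11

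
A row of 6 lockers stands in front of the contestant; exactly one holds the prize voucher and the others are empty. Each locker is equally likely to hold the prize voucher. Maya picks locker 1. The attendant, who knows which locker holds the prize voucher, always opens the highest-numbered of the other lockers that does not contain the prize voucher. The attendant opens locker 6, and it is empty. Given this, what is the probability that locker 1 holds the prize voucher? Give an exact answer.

1/5

Apply Bayes' rule, conditioning on where the prize voucher actually is.
If it is in any of lockers 1, 2, 3, 4, and 5 (prior 1/6 each): locker 6 is the highest-numbered option available, probability 1; weight (1/6)·1 = 1/6 each.
If it is in locker 6 (prior 1/6): the attendant opened locker 6, so this case is ruled out; weight (1/6)·0 = 0.
The weights sum to 5/6.
So P(the prize voucher in locker 1 | the attendant opened locker 6) = (1/6) / (5/6) = 1/5.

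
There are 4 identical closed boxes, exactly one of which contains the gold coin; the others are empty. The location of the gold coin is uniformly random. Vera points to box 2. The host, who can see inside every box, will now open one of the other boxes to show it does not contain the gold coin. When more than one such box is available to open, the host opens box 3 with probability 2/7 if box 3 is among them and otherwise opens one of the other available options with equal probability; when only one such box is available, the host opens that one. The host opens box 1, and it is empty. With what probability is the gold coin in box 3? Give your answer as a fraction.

7/22

Consider each possible location of the gold coin in turn.
If it is in box 1 (prior 1/4): the host opened box 1, so this case is ruled out; weight (1/4)·0 = 0.
If it is in box 2 (prior 1/4): box 3 is available but not opened; box 1 gets probability (1 − 2/7)/2 = 5/14; weight (1/4)·(5/14) = 5/56.
If it is in box 3 (prior 1/4): box 3 holds the prize so is unavailable; the host chooses uniformly among the 2 others, probability 1/2; weight (1/4)·(1/2) = 1/8.
If it is in box 4 (prior 1/4): box 3 is available but not opened, probability 5/7; weight (1/4)·(5/7) = 5/28.
The weights sum to 11/28.
So P(the gold coin in box 3 | the host opened box 1) = (1/8) / (11/28) = 7/22.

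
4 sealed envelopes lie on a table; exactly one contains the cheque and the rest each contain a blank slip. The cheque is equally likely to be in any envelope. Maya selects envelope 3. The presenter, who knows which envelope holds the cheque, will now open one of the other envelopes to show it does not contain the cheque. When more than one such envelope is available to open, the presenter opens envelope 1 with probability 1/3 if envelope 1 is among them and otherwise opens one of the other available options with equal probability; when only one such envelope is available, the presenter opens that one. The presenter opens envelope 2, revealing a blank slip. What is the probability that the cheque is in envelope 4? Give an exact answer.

4/9

Consider each possible location of the cheque in turn.
If it is in envelope 1 (prior 1/4): envelope 1 holds the prize so is unavailable; the presenter chooses uniformly among the 2 others, probability 1/2; weight (1/4)·(1/2) = 1/8.
If it is in envelope 2 (prior 1/4): the presenter opened envelope 2, so this case is ruled out; weight (1/4)·0 = 0.
If it is in envelope 3 (prior 1/4): envelope 1 is available but not opened; envelope 2 gets probability (1 − 1/3)/2 = 1/3; weight (1/4)·(1/3) = 1/12.
If it is in envelope 4 (prior 1/4): envelope 1 is available but not opened, probability 2/3; weight (1/4)·(2/3) = 1/6.
The weights sum to 3/8.
So P(the cheque in envelope 4 | the presenter opened envelope 2) = (1/6) / (3/8) = 4/9.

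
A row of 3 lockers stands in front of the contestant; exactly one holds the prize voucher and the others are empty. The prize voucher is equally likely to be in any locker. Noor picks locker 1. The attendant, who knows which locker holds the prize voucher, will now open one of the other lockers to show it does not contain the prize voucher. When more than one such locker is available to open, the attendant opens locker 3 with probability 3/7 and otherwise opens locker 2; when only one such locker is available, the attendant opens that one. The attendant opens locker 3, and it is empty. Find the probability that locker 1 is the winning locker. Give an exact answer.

3/10

Condition on the true location of the prize voucher.
If it is in locker 1 (prior 1/3): locker 3 is available, opened with probability 3/7; weight (1/3)·(3/7) = 1/7.
If it is in locker 2 (prior 1/3): only locker 3 is available, probability 1; weight (1/3)·1 = 1/3.
If it is in locker 3 (prior 1/3): the attendant opened locker 3, so this case is ruled out; weight (1/3)·0 = 0.
The weights sum to 10/21.
So P(the prize voucher in locker 1 | the attendant opened locker 3) = (1/7) / (10/21) = 3/10.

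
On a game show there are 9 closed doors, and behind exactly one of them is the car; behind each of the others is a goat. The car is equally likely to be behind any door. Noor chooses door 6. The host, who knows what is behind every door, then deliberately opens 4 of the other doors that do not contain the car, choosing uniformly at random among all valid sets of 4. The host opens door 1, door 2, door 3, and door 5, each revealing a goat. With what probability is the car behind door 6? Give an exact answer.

Consider each possible location of the car in turn.
If it is behind any of doors 1, 2, 3, and 5 (prior 1/9 each): that door was opened and seen not to hold the prize — ruled out; weight (1/9)·0 = 0 each.
If it is behind any of doors 4, 7, 8, and 9 (prior 1/9 each): the host has 35 equally likely choices, so probability 1/35; weight (1/9)·(1/35) = 1/315 each.
If it is behind door 6 (prior 1/9): the host has 70 equally likely choices, so probability 1/70; weight (1/9)·(1/70) = 1/630.
The weights sum to 1/70.
So P(the car behind door 6 | the host opened door 1, door 2, door 3, and door 5) = (1/630) / (1/70) = 1/9.

1/9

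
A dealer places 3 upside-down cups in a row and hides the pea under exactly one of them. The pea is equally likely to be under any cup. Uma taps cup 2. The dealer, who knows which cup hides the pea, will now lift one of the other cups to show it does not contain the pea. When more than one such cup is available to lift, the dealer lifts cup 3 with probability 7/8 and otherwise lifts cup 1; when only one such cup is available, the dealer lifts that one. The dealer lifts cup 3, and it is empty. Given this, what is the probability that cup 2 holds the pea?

7/15

Condition on the true location of the pea.
If it is under cup 1 (prior 1/3): only cup 3 is available, probability 1; weight (1/3)·1 = 1/3.
If it is under cup 2 (prior 1/3): cup 3 is available, opened with probability 7/8; weight (1/3)·(7/8) = 7/24.
If it is under cup 3 (prior 1/3): the dealer opened cup 3, so this case is ruled out; weight (1/3)·0 = 0.
The weights sum to 5/8.
So P(the pea under cup 2 | the dealer opened cup 3) = (7/24) / (5/8) = 7/15.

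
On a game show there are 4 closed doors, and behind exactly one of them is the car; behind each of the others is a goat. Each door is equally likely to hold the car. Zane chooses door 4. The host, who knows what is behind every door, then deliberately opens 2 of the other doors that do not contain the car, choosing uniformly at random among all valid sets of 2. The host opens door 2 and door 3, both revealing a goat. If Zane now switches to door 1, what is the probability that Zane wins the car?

Apply Bayes' rule, conditioning on where the car actually is.
If it is behind door 1 (prior 1/4): the host has no choice, probability 1; weight (1/4)·1 = 1/4.
If it is behind either of doors 2 and 3 (prior 1/4 each): that door was opened and seen not to hold the prize — ruled out; weight (1/4)·0 = 0 each.
If it is behind door 4 (prior 1/4): the host has 3 equally likely choices, so probability 1/3; weight (1/4)·(1/3) = 1/12.
The weights sum to 1/3.
So P(the car behind door 1 | the host opened door 2 and door 3) = (1/4) / (1/3) = 3/4.

3/4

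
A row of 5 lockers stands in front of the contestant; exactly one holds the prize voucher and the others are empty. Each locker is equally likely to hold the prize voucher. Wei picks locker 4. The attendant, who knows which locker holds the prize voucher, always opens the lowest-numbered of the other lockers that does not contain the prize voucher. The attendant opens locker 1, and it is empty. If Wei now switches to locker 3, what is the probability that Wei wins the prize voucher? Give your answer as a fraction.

Apply Bayes' rule, conditioning on where the prize voucher actually is.
If it is in locker 1 (prior 1/5): the attendant opened locker 1, so this case is ruled out; weight (1/5)·0 = 0.
If it is in any of lockers 2, 3, 4, and 5 (prior 1/5 each): locker 1 is the lowest-numbered option available, probability 1; weight (1/5)·1 = 1/5 each.
The weights sum to 4/5.
So P(the prize voucher in locker 3 | the attendant opened locker 1) = (1/5) / (4/5) = 1/4.

1/4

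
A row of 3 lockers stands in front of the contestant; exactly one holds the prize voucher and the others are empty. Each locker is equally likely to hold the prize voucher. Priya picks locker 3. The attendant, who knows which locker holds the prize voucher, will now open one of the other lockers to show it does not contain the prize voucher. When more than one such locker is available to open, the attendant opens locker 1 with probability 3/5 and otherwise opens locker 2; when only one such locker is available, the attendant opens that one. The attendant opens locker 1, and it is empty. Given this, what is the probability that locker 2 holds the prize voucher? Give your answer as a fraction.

Condition on the true location of the prize voucher.
If it is in locker 1 (prior 1/3): the attendant opened locker 1, so this case is ruled out; weight (1/3)·0 = 0.
If it is in locker 2 (prior 1/3): only locker 1 is available, probability 1; weight (1/3)·1 = 1/3.
If it is in locker 3 (prior 1/3): locker 1 is available, opened with probability 3/5; weight (1/3)·(3/5) = 1/5.
The weights sum to 8/15.
So P(the prize voucher in locker 2 | the attendant opened locker 1) = (1/3) / (8/15) = 5/8.

5/8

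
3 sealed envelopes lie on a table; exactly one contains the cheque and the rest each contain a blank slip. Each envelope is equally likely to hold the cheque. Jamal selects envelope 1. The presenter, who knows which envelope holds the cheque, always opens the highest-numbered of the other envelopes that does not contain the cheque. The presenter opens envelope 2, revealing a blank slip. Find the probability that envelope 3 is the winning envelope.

1

Apply Bayes' rule, conditioning on where the cheque actually is.
If it is in envelope 1 (prior 1/3): the presenter would have opened envelope 3 instead, probability 0; weight (1/3)·0 = 0.
If it is in envelope 2 (prior 1/3): the presenter opened envelope 2, so this case is ruled out; weight (1/3)·0 = 0.
If it is in envelope 3 (prior 1/3): envelope 2 is the highest-numbered option available, probability 1; weight (1/3)·1 = 1/3.
The weights sum to 1/3.
So P(the cheque in envelope 3 | the presenter opened envelope 2) = (1/3) / (1/3) = 1.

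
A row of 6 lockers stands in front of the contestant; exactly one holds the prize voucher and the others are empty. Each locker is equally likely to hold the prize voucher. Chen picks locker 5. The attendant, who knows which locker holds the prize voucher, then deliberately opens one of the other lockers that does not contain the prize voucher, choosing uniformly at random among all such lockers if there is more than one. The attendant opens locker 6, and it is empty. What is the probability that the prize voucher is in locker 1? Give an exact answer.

5/24

Condition on the true location of the prize voucher.
If it is in any of lockers 1, 2, 3, and 4 (prior 1/6 each): the attendant has 4 equally likely choices, so probability 1/4; weight (1/6)·(1/4) = 1/24 each.
If it is in locker 5 (prior 1/6): the attendant has 5 equally likely choices, so probability 1/5; weight (1/6)·(1/5) = 1/30.
If it is in locker 6 (prior 1/6): the attendant opened locker 6, so this case is ruled out; weight (1/6)·0 = 0.
The weights sum to 1/5.
So P(the prize voucher in locker 1 | the attendant opened locker 6) = (1/24) / (1/5) = 5/24.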